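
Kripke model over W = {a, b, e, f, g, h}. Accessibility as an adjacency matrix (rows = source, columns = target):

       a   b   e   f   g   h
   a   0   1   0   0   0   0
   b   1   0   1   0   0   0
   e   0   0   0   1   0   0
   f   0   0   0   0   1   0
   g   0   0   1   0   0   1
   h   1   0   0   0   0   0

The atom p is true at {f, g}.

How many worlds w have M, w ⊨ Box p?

a: successors {b}; p there: b:F. ✗
b: successors {a, e}; p there: a:F, e:F. ✗
e: successors {f}; p there: f:T. ✓
f: successors {g}; p there: g:T. ✓
g: successors {e, h}; p there: e:F, h:F. ✗
h: successors {a}; p there: a:F. ✗
Satisfying worlds: {e, f}.

2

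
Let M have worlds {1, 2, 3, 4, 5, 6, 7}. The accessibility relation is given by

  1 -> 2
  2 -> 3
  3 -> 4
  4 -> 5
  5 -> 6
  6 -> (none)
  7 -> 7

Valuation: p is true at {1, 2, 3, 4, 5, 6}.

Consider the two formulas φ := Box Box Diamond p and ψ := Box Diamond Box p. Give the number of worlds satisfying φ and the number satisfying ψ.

5 and 5

For Box Box Diamond p:
1: successors {2}; Box Diamond p there: 2:T. ✓
2: successors {3}; Box Diamond p there: 3:T. ✓
3: successors {4}; Box Diamond p there: 4:T. ✓
4: successors {5}; Box Diamond p there: 5:F. ✗
5: successors {6}; Box Diamond p there: 6:T. ✓
6: no successors, so Box Box Diamond p holds vacuously. ✓
7: successors {7}; Box Diamond p there: 7:F. ✗
— 5 worlds.
For Box Diamond Box p:
1: successors {2}; Diamond Box p there: 2:T. ✓
2: successors {3}; Diamond Box p there: 3:T. ✓
3: successors {4}; Diamond Box p there: 4:T. ✓
4: successors {5}; Diamond Box p there: 5:T. ✓
5: successors {6}; Diamond Box p there: 6:F. ✗
6: no successors, so Box Diamond Box p holds vacuously. ✓
7: successors {7}; Diamond Box p there: 7:F. ✗
— 5 worlds.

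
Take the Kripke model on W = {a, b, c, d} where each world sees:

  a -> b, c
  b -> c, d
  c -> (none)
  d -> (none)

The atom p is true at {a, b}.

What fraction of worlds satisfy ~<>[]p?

1/2

a: <>[]p is T. ✗
b: <>[]p is T. ✗
c: <>[]p is F. ✓
d: <>[]p is F. ✓
That's 2 of 4 worlds, so 2/4 = 1/2.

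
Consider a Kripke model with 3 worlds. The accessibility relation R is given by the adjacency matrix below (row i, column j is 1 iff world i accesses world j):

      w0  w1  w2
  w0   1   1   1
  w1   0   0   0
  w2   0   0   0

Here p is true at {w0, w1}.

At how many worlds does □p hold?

w0: successors {w0, w1, w2}; p there: w0:T, w1:T, w2:F. ✗
w1: no successors, so □p holds vacuously. ✓
w2: no successors, so □p holds vacuously. ✓
Satisfying worlds: {w1, w2}.

2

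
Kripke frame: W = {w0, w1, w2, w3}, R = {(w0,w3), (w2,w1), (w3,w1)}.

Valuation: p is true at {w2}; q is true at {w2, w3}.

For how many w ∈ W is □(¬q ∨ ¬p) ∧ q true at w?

w0: □(¬q ∨ ¬p) is T, q is F. ✗
w1: □(¬q ∨ ¬p) is T, q is F. ✗
w2: □(¬q ∨ ¬p) is T, q is T. ✓
w3: □(¬q ∨ ¬p) is T, q is T. ✓
Satisfying worlds: {w2, w3}.

2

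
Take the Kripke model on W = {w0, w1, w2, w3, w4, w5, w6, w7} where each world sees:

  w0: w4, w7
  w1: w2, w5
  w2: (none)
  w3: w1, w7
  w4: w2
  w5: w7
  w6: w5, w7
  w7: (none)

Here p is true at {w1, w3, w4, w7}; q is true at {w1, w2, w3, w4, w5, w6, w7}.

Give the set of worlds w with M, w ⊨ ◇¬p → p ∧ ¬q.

w0: ◇¬p is F, p ∧ ¬q is F. ✓
w1: ◇¬p is T, p ∧ ¬q is F. ✗
w2: ◇¬p is F, p ∧ ¬q is F. ✓
w3: ◇¬p is F, p ∧ ¬q is F. ✓
w4: ◇¬p is T, p ∧ ¬q is F. ✗
w5: ◇¬p is F, p ∧ ¬q is F. ✓
w6: ◇¬p is T, p ∧ ¬q is F. ✗
w7: ◇¬p is F, p ∧ ¬q is F. ✓

{w0, w2, w3, w5, w7}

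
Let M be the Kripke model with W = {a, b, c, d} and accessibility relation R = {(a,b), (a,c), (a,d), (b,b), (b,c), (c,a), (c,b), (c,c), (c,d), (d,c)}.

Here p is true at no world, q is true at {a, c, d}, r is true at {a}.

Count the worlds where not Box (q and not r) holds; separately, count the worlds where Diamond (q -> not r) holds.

For not Box (q and not r):
a: Box (q and not r) is F. ✓
b: Box (q and not r) is F. ✓
c: Box (q and not r) is F. ✓
d: Box (q and not r) is T. ✗
— 3 worlds.
For Diamond (q -> not r):
a: successors {b, c, d}; q -> not r there: b:T, c:T, d:T. ✓
b: successors {b, c}; q -> not r there: b:T, c:T. ✓
c: successors {a, b, c, d}; q -> not r there: a:F, b:T, c:T, d:T. ✓
d: successors {c}; q -> not r there: c:T. ✓
— 4 worlds.

3 and 4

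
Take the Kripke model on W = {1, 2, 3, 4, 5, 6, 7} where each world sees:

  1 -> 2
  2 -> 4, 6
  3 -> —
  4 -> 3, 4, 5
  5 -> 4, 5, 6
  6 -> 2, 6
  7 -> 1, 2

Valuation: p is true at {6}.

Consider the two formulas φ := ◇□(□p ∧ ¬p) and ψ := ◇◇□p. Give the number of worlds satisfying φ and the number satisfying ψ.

For ◇□(□p ∧ ¬p):
1: successors {2}; □(□p ∧ ¬p) there: 2:F. ✗
2: successors {4, 6}; □(□p ∧ ¬p) there: 4:F, 6:F. ✗
3: no successors, so ◇□(□p ∧ ¬p) fails. ✗
4: successors {3, 4, 5}; □(□p ∧ ¬p) there: 3:T, 4:F, 5:F. ✓
5: successors {4, 5, 6}; □(□p ∧ ¬p) there: 4:F, 5:F, 6:F. ✗
6: successors {2, 6}; □(□p ∧ ¬p) there: 2:F, 6:F. ✗
7: successors {1, 2}; □(□p ∧ ¬p) there: 1:F, 2:F. ✗
— 1 world.
For ◇◇□p:
1: successors {2}; ◇□p there: 2:F. ✗
2: successors {4, 6}; ◇□p there: 4:T, 6:F. ✓
3: no successors, so ◇◇□p fails. ✗
4: successors {3, 4, 5}; ◇□p there: 3:F, 4:T, 5:F. ✓
5: successors {4, 5, 6}; ◇□p there: 4:T, 5:F, 6:F. ✓
6: successors {2, 6}; ◇□p there: 2:F, 6:F. ✗
7: successors {1, 2}; ◇□p there: 1:F, 2:F. ✗
— 3 worlds.

1 and 3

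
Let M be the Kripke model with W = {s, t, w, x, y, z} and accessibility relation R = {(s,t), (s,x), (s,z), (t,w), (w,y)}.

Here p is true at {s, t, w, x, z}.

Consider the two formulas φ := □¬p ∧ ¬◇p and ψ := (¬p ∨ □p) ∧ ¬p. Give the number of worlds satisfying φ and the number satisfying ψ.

4 and 1

For □¬p ∧ ¬◇p:
s: □¬p is F, ¬◇p is F. ✗
t: □¬p is F, ¬◇p is F. ✗
w: □¬p is T, ¬◇p is T. ✓
x: □¬p is T, ¬◇p is T. ✓
y: □¬p is T, ¬◇p is T. ✓
z: □¬p is T, ¬◇p is T. ✓
— 4 worlds.
For (¬p ∨ □p) ∧ ¬p:
s: ¬p ∨ □p is T, ¬p is F. ✗
t: ¬p ∨ □p is T, ¬p is F. ✗
w: ¬p ∨ □p is F, ¬p is F. ✗
x: ¬p ∨ □p is T, ¬p is F. ✗
y: ¬p ∨ □p is T, ¬p is T. ✓
z: ¬p ∨ □p is T, ¬p is F. ✗
— 1 world.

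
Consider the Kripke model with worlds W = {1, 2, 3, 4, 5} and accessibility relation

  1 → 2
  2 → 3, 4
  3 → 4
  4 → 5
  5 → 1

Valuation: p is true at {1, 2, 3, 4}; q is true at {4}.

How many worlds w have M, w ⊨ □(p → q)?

1: successors {2}; p → q there: 2:F. ✗
2: successors {3, 4}; p → q there: 3:F, 4:T. ✗
3: successors {4}; p → q there: 4:T. ✓
4: successors {5}; p → q there: 5:T. ✓
5: successors {1}; p → q there: 1:F. ✗
Satisfying worlds: {3, 4}.

2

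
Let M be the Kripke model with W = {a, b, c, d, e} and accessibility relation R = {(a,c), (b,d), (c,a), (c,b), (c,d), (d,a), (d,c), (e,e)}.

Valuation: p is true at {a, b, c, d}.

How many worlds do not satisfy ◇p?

1

a: successors {c}; p there: c:T. ✓
b: successors {d}; p there: d:T. ✓
c: successors {a, b, d}; p there: a:T, b:T, d:T. ✓
d: successors {a, c}; p there: a:T, c:T. ✓
e: successors {e}; p there: e:F. ✗
Satisfying worlds: {a, b, c, d}.
So ◇p fails at the other 1 world.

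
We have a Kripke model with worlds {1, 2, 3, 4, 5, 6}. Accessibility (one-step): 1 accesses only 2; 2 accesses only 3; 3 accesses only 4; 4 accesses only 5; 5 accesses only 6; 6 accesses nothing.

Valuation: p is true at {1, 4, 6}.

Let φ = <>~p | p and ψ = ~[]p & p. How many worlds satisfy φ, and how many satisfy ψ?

For <>~p | p:
1: <>~p is T, p is T. ✓
2: <>~p is T, p is F. ✓
3: <>~p is F, p is F. ✗
4: <>~p is T, p is T. ✓
5: <>~p is F, p is F. ✗
6: <>~p is F, p is T. ✓
— 4 worlds.
For ~[]p & p:
1: ~[]p is T, p is T. ✓
2: ~[]p is T, p is F. ✗
3: ~[]p is F, p is F. ✗
4: ~[]p is T, p is T. ✓
5: ~[]p is F, p is F. ✗
6: ~[]p is F, p is T. ✗
— 2 worlds.

4 and 2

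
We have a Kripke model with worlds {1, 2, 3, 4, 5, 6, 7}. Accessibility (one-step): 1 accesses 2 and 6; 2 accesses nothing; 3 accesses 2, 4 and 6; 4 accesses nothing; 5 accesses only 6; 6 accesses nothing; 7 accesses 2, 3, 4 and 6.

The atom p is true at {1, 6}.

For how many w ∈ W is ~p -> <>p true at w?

1: ~p is F, <>p is T. ✓
2: ~p is T, <>p is F. ✗
3: ~p is T, <>p is T. ✓
4: ~p is T, <>p is F. ✗
5: ~p is T, <>p is T. ✓
6: ~p is F, <>p is F. ✓
7: ~p is T, <>p is T. ✓
Satisfying worlds: {1, 3, 5, 6, 7}.

5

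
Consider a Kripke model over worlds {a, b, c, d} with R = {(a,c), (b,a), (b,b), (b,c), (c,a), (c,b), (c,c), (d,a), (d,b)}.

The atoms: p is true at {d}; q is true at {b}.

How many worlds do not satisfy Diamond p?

4

a: successors {c}; p there: c:F. ✗
b: successors {a, b, c}; p there: a:F, b:F, c:F. ✗
c: successors {a, b, c}; p there: a:F, b:F, c:F. ✗
d: successors {a, b}; p there: a:F, b:F. ✗
Satisfying worlds: ∅.
So Diamond p fails at the other 4 worlds.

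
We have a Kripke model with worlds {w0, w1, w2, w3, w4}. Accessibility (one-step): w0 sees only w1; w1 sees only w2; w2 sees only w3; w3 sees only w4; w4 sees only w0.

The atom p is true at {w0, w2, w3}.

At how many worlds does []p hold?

w0: successors {w1}; p there: w1:F. ✗
w1: successors {w2}; p there: w2:T. ✓
w2: successors {w3}; p there: w3:T. ✓
w3: successors {w4}; p there: w4:F. ✗
w4: successors {w0}; p there: w0:T. ✓
Satisfying worlds: {w1, w2, w4}.

3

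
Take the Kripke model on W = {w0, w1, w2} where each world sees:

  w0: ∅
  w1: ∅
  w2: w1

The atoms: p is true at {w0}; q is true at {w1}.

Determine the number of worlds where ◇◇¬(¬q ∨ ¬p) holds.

0

w0: no successors, so ◇◇¬(¬q ∨ ¬p) fails. ✗
w1: no successors, so ◇◇¬(¬q ∨ ¬p) fails. ✗
w2: successors {w1}; ◇¬(¬q ∨ ¬p) there: w1:F. ✗
Satisfying worlds: ∅.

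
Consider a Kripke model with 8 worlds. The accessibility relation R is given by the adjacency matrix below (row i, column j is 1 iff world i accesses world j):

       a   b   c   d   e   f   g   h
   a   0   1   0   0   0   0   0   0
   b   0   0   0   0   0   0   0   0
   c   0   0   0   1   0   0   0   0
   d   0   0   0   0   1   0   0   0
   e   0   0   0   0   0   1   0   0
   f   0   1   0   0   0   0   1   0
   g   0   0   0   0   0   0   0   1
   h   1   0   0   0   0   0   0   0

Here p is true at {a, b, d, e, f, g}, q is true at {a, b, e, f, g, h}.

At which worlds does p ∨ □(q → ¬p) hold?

{a, b, c, d, e, f, g}

a: p is T, □(q → ¬p) is F. ✓
b: p is T, □(q → ¬p) is T. ✓
c: p is F, □(q → ¬p) is T. ✓
d: p is T, □(q → ¬p) is F. ✓
e: p is T, □(q → ¬p) is F. ✓
f: p is T, □(q → ¬p) is F. ✓
g: p is T, □(q → ¬p) is T. ✓
h: p is F, □(q → ¬p) is F. ✗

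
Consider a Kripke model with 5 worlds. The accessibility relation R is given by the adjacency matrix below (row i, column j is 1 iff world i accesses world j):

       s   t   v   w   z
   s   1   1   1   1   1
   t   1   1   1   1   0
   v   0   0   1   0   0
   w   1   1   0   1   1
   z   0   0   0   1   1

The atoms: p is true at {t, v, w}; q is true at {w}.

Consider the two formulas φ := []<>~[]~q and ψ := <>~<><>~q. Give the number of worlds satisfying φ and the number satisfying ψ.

For []<>~[]~q:
s: successors {s, t, v, w, z}; <>~[]~q there: s:T, t:T, v:F, w:T, z:T. ✗
t: successors {s, t, v, w}; <>~[]~q there: s:T, t:T, v:F, w:T. ✗
v: successors {v}; <>~[]~q there: v:F. ✗
w: successors {s, t, w, z}; <>~[]~q there: s:T, t:T, w:T, z:T. ✓
z: successors {w, z}; <>~[]~q there: w:T, z:T. ✓
— 2 worlds.
For <>~<><>~q:
s: successors {s, t, v, w, z}; ~<><>~q there: s:F, t:F, v:F, w:F, z:F. ✗
t: successors {s, t, v, w}; ~<><>~q there: s:F, t:F, v:F, w:F. ✗
v: successors {v}; ~<><>~q there: v:F. ✗
w: successors {s, t, w, z}; ~<><>~q there: s:F, t:F, w:F, z:F. ✗
z: successors {w, z}; ~<><>~q there: w:F, z:F. ✗
— 0 worlds.

2 and 0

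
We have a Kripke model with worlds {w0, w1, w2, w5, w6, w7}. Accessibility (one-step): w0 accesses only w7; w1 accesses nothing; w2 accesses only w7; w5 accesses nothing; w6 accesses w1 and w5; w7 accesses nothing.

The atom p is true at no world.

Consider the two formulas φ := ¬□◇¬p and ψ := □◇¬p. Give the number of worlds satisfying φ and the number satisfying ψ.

3 and 3

For ¬□◇¬p:
w0: □◇¬p is F. ✓
w1: □◇¬p is T. ✗
w2: □◇¬p is F. ✓
w5: □◇¬p is T. ✗
w6: □◇¬p is F. ✓
w7: □◇¬p is T. ✗
— 3 worlds.
For □◇¬p:
w0: successors {w7}; ◇¬p there: w7:F. ✗
w1: no successors, so □◇¬p holds vacuously. ✓
w2: successors {w7}; ◇¬p there: w7:F. ✗
w5: no successors, so □◇¬p holds vacuously. ✓
w6: successors {w1, w5}; ◇¬p there: w1:F, w5:F. ✗
w7: no successors, so □◇¬p holds vacuously. ✓
— 3 worlds.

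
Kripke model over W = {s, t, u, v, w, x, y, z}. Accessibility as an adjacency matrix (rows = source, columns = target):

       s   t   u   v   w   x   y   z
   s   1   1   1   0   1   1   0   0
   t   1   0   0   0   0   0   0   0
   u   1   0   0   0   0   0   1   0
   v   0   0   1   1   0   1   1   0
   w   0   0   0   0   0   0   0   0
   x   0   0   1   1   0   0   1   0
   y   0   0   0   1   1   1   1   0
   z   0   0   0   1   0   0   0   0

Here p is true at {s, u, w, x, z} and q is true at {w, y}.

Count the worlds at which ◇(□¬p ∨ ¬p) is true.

s: successors {s, t, u, w, x}; □¬p ∨ ¬p there: s:F, t:T, u:F, w:T, x:F. ✓
t: successors {s}; □¬p ∨ ¬p there: s:F. ✗
u: successors {s, y}; □¬p ∨ ¬p there: s:F, y:T. ✓
v: successors {u, v, x, y}; □¬p ∨ ¬p there: u:F, v:T, x:F, y:T. ✓
w: no successors, so ◇(□¬p ∨ ¬p) fails. ✗
x: successors {u, v, y}; □¬p ∨ ¬p there: u:F, v:T, y:T. ✓
y: successors {v, w, x, y}; □¬p ∨ ¬p there: v:T, w:T, x:F, y:T. ✓
z: successors {v}; □¬p ∨ ¬p there: v:T. ✓
Satisfying worlds: {s, u, v, x, y, z}.

6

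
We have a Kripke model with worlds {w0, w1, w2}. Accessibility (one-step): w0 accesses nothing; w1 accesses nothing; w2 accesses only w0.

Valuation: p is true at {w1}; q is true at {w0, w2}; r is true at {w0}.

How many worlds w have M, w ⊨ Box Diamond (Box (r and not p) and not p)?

2

w0: no successors, so Box Diamond (Box (r and not p) and not p) holds vacuously. ✓
w1: no successors, so Box Diamond (Box (r and not p) and not p) holds vacuously. ✓
w2: successors {w0}; Diamond (Box (r and not p) and not p) there: w0:F. ✗
Satisfying worlds: {w0, w1}.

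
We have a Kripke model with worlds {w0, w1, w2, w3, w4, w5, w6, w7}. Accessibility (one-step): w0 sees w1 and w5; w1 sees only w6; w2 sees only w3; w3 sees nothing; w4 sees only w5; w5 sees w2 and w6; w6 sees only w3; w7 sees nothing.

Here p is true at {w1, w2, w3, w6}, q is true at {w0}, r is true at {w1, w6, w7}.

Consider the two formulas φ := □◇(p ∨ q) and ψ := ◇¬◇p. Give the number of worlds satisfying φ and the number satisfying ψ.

6 and 2

For □◇(p ∨ q):
w0: successors {w1, w5}; ◇(p ∨ q) there: w1:T, w5:T. ✓
w1: successors {w6}; ◇(p ∨ q) there: w6:T. ✓
w2: successors {w3}; ◇(p ∨ q) there: w3:F. ✗
w3: no successors, so □◇(p ∨ q) holds vacuously. ✓
w4: successors {w5}; ◇(p ∨ q) there: w5:T. ✓
w5: successors {w2, w6}; ◇(p ∨ q) there: w2:T, w6:T. ✓
w6: successors {w3}; ◇(p ∨ q) there: w3:F. ✗
w7: no successors, so □◇(p ∨ q) holds vacuously. ✓
— 6 worlds.
For ◇¬◇p:
w0: successors {w1, w5}; ¬◇p there: w1:F, w5:F. ✗
w1: successors {w6}; ¬◇p there: w6:F. ✗
w2: successors {w3}; ¬◇p there: w3:T. ✓
w3: no successors, so ◇¬◇p fails. ✗
w4: successors {w5}; ¬◇p there: w5:F. ✗
w5: successors {w2, w6}; ¬◇p there: w2:F, w6:F. ✗
w6: successors {w3}; ¬◇p there: w3:T. ✓
w7: no successors, so ◇¬◇p fails. ✗
— 2 worlds.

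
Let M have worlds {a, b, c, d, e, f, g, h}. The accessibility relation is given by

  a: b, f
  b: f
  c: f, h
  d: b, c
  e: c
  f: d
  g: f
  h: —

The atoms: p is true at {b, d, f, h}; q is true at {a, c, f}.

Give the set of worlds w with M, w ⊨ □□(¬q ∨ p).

a: successors {b, f}; □(¬q ∨ p) there: b:T, f:T. ✓
b: successors {f}; □(¬q ∨ p) there: f:T. ✓
c: successors {f, h}; □(¬q ∨ p) there: f:T, h:T. ✓
d: successors {b, c}; □(¬q ∨ p) there: b:T, c:T. ✓
e: successors {c}; □(¬q ∨ p) there: c:T. ✓
f: successors {d}; □(¬q ∨ p) there: d:F. ✗
g: successors {f}; □(¬q ∨ p) there: f:T. ✓
h: no successors, so □□(¬q ∨ p) holds vacuously. ✓

{a, b, c, d, e, g, h}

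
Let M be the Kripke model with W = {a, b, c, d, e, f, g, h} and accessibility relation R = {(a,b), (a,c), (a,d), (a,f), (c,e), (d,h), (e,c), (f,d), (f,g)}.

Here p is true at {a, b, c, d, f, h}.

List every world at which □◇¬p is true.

{b, e, g, h}

a: successors {b, c, d, f}; ◇¬p there: b:F, c:T, d:F, f:T. ✗
b: no successors, so □◇¬p holds vacuously. ✓
c: successors {e}; ◇¬p there: e:F. ✗
d: successors {h}; ◇¬p there: h:F. ✗
e: successors {c}; ◇¬p there: c:T. ✓
f: successors {d, g}; ◇¬p there: d:F, g:F. ✗
g: no successors, so □◇¬p holds vacuously. ✓
h: no successors, so □◇¬p holds vacuously. ✓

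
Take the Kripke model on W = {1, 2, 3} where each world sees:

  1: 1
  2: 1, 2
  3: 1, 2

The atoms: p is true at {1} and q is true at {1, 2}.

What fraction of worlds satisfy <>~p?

1: successors {1}; ~p there: 1:F. ✗
2: successors {1, 2}; ~p there: 1:F, 2:T. ✓
3: successors {1, 2}; ~p there: 1:F, 2:T. ✓
That's 2 of 3 worlds, so 2/3.

2/3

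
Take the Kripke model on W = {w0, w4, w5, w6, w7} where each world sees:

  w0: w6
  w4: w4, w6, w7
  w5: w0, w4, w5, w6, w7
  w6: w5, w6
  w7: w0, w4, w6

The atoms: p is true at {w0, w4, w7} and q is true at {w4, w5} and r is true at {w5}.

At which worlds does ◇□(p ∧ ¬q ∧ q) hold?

w0: successors {w6}; □(p ∧ ¬q ∧ q) there: w6:F. ✗
w4: successors {w4, w6, w7}; □(p ∧ ¬q ∧ q) there: w4:F, w6:F, w7:F. ✗
w5: successors {w0, w4, w5, w6, w7}; □(p ∧ ¬q ∧ q) there: w0:F, w4:F, w5:F, w6:F, w7:F. ✗
w6: successors {w5, w6}; □(p ∧ ¬q ∧ q) there: w5:F, w6:F. ✗
w7: successors {w0, w4, w6}; □(p ∧ ¬q ∧ q) there: w0:F, w4:F, w6:F. ✗

∅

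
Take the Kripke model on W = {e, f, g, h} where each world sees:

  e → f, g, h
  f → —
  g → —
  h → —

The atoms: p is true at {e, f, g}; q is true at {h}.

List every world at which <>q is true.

{e}

e: successors {f, g, h}; q there: f:F, g:F, h:T. ✓
f: no successors, so <>q fails. ✗
g: no successors, so <>q fails. ✗
h: no successors, so <>q fails. ✗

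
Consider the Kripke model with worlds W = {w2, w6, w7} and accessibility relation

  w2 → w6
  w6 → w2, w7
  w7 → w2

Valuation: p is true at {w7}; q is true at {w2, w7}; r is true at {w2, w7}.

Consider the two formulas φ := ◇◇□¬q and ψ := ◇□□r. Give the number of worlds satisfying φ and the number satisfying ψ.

2 and 2

For ◇◇□¬q:
w2: successors {w6}; ◇□¬q there: w6:T. ✓
w6: successors {w2, w7}; ◇□¬q there: w2:F, w7:T. ✓
w7: successors {w2}; ◇□¬q there: w2:F. ✗
— 2 worlds.
For ◇□□r:
w2: successors {w6}; □□r there: w6:F. ✗
w6: successors {w2, w7}; □□r there: w2:T, w7:F. ✓
w7: successors {w2}; □□r there: w2:T. ✓
— 2 worlds.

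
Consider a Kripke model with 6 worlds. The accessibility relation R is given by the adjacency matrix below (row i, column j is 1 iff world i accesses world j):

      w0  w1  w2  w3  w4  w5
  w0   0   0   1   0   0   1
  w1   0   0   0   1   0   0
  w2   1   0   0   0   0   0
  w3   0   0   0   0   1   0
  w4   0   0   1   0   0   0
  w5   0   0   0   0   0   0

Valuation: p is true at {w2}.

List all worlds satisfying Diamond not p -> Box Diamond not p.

w0: Diamond not p is T, Box Diamond not p is F. ✗
w1: Diamond not p is T, Box Diamond not p is T. ✓
w2: Diamond not p is T, Box Diamond not p is T. ✓
w3: Diamond not p is T, Box Diamond not p is F. ✗
w4: Diamond not p is F, Box Diamond not p is T. ✓
w5: Diamond not p is F, Box Diamond not p is T. ✓

{w1, w2, w4, w5}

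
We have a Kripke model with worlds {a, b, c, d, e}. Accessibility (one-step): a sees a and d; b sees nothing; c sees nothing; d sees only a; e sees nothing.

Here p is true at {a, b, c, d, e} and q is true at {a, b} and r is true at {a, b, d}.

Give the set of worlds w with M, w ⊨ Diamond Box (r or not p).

a: successors {a, d}; Box (r or not p) there: a:T, d:T. ✓
b: no successors, so Diamond Box (r or not p) fails. ✗
c: no successors, so Diamond Box (r or not p) fails. ✗
d: successors {a}; Box (r or not p) there: a:T. ✓
e: no successors, so Diamond Box (r or not p) fails. ✗

{a, d}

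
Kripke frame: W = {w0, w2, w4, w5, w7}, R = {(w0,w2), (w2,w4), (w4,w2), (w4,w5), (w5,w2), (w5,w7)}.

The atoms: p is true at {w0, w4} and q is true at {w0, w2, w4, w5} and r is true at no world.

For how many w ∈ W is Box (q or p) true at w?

w0: successors {w2}; q or p there: w2:T. ✓
w2: successors {w4}; q or p there: w4:T. ✓
w4: successors {w2, w5}; q or p there: w2:T, w5:T. ✓
w5: successors {w2, w7}; q or p there: w2:T, w7:F. ✗
w7: no successors, so Box (q or p) holds vacuously. ✓
Satisfying worlds: {w0, w2, w4, w7}.

4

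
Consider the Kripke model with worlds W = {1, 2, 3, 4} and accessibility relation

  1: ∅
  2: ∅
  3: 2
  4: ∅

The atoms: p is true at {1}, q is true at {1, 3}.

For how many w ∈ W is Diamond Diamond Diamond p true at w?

1: no successors, so Diamond Diamond Diamond p fails. ✗
2: no successors, so Diamond Diamond Diamond p fails. ✗
3: successors {2}; Diamond Diamond p there: 2:F. ✗
4: no successors, so Diamond Diamond Diamond p fails. ✗
Satisfying worlds: ∅.

0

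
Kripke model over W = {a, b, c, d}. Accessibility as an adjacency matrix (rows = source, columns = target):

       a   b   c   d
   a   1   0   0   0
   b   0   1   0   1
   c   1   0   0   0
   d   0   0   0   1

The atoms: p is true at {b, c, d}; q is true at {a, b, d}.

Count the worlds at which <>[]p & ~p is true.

a: <>[]p is F, ~p is T. ✗
b: <>[]p is T, ~p is F. ✗
c: <>[]p is F, ~p is F. ✗
d: <>[]p is T, ~p is F. ✗
Satisfying worlds: ∅.

0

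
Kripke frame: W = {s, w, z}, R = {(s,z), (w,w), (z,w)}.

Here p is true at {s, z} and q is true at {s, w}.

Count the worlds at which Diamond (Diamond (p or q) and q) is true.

s: successors {z}; Diamond (p or q) and q there: z:F. ✗
w: successors {w}; Diamond (p or q) and q there: w:T. ✓
z: successors {w}; Diamond (p or q) and q there: w:T. ✓
Satisfying worlds: {w, z}.

2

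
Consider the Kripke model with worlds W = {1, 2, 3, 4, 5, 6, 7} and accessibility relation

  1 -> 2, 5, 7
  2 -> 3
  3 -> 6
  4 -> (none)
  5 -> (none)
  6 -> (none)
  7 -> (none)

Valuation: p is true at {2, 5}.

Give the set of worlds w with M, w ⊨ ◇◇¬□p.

1: successors {2, 5, 7}; ◇¬□p there: 2:T, 5:F, 7:F. ✓
2: successors {3}; ◇¬□p there: 3:F. ✗
3: successors {6}; ◇¬□p there: 6:F. ✗
4: no successors, so ◇◇¬□p fails. ✗
5: no successors, so ◇◇¬□p fails. ✗
6: no successors, so ◇◇¬□p fails. ✗
7: no successors, so ◇◇¬□p fails. ✗

{1}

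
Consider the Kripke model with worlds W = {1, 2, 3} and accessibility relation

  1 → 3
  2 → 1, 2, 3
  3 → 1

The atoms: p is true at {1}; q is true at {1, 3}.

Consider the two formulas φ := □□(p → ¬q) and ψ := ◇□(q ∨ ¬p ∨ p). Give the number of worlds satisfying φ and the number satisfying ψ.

For □□(p → ¬q):
1: successors {3}; □(p → ¬q) there: 3:F. ✗
2: successors {1, 2, 3}; □(p → ¬q) there: 1:T, 2:F, 3:F. ✗
3: successors {1}; □(p → ¬q) there: 1:T. ✓
— 1 world.
For ◇□(q ∨ ¬p ∨ p):
1: successors {3}; □(q ∨ ¬p ∨ p) there: 3:T. ✓
2: successors {1, 2, 3}; □(q ∨ ¬p ∨ p) there: 1:T, 2:T, 3:T. ✓
3: successors {1}; □(q ∨ ¬p ∨ p) there: 1:T. ✓
— 3 worlds.

1 and 3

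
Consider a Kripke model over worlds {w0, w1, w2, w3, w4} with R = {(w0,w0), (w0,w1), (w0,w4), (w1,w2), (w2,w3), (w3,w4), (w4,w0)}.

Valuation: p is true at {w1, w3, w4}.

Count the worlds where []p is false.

3

w0: successors {w0, w1, w4}; p there: w0:F, w1:T, w4:T. ✗
w1: successors {w2}; p there: w2:F. ✗
w2: successors {w3}; p there: w3:T. ✓
w3: successors {w4}; p there: w4:T. ✓
w4: successors {w0}; p there: w0:F. ✗
Satisfying worlds: {w2, w3}.
So []p fails at the other 3 worlds.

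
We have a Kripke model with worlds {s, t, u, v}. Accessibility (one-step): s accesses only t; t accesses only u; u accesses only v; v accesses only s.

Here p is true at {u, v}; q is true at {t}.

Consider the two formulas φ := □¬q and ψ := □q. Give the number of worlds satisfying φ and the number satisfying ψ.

3 and 1

For □¬q:
s: successors {t}; ¬q there: t:F. ✗
t: successors {u}; ¬q there: u:T. ✓
u: successors {v}; ¬q there: v:T. ✓
v: successors {s}; ¬q there: s:T. ✓
— 3 worlds.
For □q:
s: successors {t}; q there: t:T. ✓
t: successors {u}; q there: u:F. ✗
u: successors {v}; q there: v:F. ✗
v: successors {s}; q there: s:F. ✗
— 1 world.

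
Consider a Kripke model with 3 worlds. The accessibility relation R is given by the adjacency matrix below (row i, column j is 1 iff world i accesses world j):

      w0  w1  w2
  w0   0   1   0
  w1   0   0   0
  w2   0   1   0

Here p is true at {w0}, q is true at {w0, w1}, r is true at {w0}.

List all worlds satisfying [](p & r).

{w1}

w0: successors {w1}; p & r there: w1:F. ✗
w1: no successors, so [](p & r) holds vacuously. ✓
w2: successors {w1}; p & r there: w1:F. ✗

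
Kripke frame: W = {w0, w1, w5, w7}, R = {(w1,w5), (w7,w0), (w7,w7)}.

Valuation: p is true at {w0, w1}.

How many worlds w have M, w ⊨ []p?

2

w0: no successors, so []p holds vacuously. ✓
w1: successors {w5}; p there: w5:F. ✗
w5: no successors, so []p holds vacuously. ✓
w7: successors {w0, w7}; p there: w0:T, w7:F. ✗
Satisfying worlds: {w0, w5}.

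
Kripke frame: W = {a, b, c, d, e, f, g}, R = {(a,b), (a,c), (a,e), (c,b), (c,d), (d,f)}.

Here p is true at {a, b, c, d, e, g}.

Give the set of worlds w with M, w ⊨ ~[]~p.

a: []~p is F. ✓
b: []~p is T. ✗
c: []~p is F. ✓
d: []~p is T. ✗
e: []~p is T. ✗
f: []~p is T. ✗
g: []~p is T. ✗

{a, c}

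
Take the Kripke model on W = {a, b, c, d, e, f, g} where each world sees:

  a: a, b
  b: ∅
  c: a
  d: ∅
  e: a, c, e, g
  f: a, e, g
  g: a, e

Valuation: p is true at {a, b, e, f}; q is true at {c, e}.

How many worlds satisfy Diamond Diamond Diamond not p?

a: successors {a, b}; Diamond Diamond not p there: a:F, b:F. ✗
b: no successors, so Diamond Diamond Diamond not p fails. ✗
c: successors {a}; Diamond Diamond not p there: a:F. ✗
d: no successors, so Diamond Diamond Diamond not p fails. ✗
e: successors {a, c, e, g}; Diamond Diamond not p there: a:F, c:F, e:T, g:T. ✓
f: successors {a, e, g}; Diamond Diamond not p there: a:F, e:T, g:T. ✓
g: successors {a, e}; Diamond Diamond not p there: a:F, e:T. ✓
Satisfying worlds: {e, f, g}.

3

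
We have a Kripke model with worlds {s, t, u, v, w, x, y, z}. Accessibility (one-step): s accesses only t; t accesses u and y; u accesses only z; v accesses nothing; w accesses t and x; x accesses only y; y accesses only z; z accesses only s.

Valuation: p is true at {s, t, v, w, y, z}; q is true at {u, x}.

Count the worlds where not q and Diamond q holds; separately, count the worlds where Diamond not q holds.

For not q and Diamond q:
s: not q is T, Diamond q is F. ✗
t: not q is T, Diamond q is T. ✓
u: not q is F, Diamond q is F. ✗
v: not q is T, Diamond q is F. ✗
w: not q is T, Diamond q is T. ✓
x: not q is F, Diamond q is F. ✗
y: not q is T, Diamond q is F. ✗
z: not q is T, Diamond q is F. ✗
— 2 worlds.
For Diamond not q:
s: successors {t}; not q there: t:T. ✓
t: successors {u, y}; not q there: u:F, y:T. ✓
u: successors {z}; not q there: z:T. ✓
v: no successors, so Diamond not q fails. ✗
w: successors {t, x}; not q there: t:T, x:F. ✓
x: successors {y}; not q there: y:T. ✓
y: successors {z}; not q there: z:T. ✓
z: successors {s}; not q there: s:T. ✓
— 7 worlds.

2 and 7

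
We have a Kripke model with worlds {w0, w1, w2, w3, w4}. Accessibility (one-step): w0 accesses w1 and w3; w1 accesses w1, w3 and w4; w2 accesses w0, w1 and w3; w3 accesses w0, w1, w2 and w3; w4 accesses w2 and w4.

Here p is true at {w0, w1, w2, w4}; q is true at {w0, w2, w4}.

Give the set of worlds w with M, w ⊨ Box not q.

w0: successors {w1, w3}; not q there: w1:T, w3:T. ✓
w1: successors {w1, w3, w4}; not q there: w1:T, w3:T, w4:F. ✗
w2: successors {w0, w1, w3}; not q there: w0:F, w1:T, w3:T. ✗
w3: successors {w0, w1, w2, w3}; not q there: w0:F, w1:T, w2:F, w3:T. ✗
w4: successors {w2, w4}; not q there: w2:F, w4:F. ✗

{w0}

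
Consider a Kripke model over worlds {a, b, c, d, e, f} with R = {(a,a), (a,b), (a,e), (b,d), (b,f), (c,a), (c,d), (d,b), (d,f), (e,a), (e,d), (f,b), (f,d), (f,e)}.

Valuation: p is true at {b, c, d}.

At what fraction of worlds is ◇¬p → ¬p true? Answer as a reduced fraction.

a: ◇¬p is T, ¬p is T. ✓
b: ◇¬p is T, ¬p is F. ✗
c: ◇¬p is T, ¬p is F. ✗
d: ◇¬p is T, ¬p is F. ✗
e: ◇¬p is T, ¬p is T. ✓
f: ◇¬p is T, ¬p is T. ✓
That's 3 of 6 worlds, so 3/6 = 1/2.

1/2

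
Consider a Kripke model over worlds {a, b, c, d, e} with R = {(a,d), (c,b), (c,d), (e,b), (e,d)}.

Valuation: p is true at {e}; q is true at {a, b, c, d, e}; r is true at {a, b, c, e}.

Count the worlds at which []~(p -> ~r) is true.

a: successors {d}; ~(p -> ~r) there: d:F. ✗
b: no successors, so []~(p -> ~r) holds vacuously. ✓
c: successors {b, d}; ~(p -> ~r) there: b:F, d:F. ✗
d: no successors, so []~(p -> ~r) holds vacuously. ✓
e: successors {b, d}; ~(p -> ~r) there: b:F, d:F. ✗
Satisfying worlds: {b, d}.

2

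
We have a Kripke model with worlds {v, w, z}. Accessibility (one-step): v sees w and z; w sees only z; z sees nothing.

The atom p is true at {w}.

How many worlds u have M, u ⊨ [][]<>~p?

2

v: successors {w, z}; []<>~p there: w:F, z:T. ✗
w: successors {z}; []<>~p there: z:T. ✓
z: no successors, so [][]<>~p holds vacuously. ✓
Satisfying worlds: {w, z}.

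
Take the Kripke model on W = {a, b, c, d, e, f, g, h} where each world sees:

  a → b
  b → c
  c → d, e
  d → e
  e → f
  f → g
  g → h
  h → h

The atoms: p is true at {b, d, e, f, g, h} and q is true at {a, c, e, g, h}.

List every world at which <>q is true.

{b, c, d, f, g, h}

a: successors {b}; q there: b:F. ✗
b: successors {c}; q there: c:T. ✓
c: successors {d, e}; q there: d:F, e:T. ✓
d: successors {e}; q there: e:T. ✓
e: successors {f}; q there: f:F. ✗
f: successors {g}; q there: g:T. ✓
g: successors {h}; q there: h:T. ✓
h: successors {h}; q there: h:T. ✓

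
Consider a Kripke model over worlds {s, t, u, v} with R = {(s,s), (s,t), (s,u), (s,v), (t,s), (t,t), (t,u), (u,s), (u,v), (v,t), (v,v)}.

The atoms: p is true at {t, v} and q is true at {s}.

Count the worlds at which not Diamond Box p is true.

1

s: Diamond Box p is T. ✗
t: Diamond Box p is F. ✓
u: Diamond Box p is T. ✗
v: Diamond Box p is T. ✗
Satisfying worlds: {t}.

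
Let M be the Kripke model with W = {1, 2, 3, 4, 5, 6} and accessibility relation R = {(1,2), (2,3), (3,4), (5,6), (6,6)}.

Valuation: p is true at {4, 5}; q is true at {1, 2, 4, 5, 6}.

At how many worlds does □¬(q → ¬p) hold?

2

1: successors {2}; ¬(q → ¬p) there: 2:F. ✗
2: successors {3}; ¬(q → ¬p) there: 3:F. ✗
3: successors {4}; ¬(q → ¬p) there: 4:T. ✓
4: no successors, so □¬(q → ¬p) holds vacuously. ✓
5: successors {6}; ¬(q → ¬p) there: 6:F. ✗
6: successors {6}; ¬(q → ¬p) there: 6:F. ✗
Satisfying worlds: {3, 4}.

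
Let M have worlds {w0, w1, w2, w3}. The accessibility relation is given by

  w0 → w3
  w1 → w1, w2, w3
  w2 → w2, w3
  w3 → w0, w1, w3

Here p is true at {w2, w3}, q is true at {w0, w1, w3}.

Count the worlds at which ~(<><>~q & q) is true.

w0: <><>~q & q is F. ✓
w1: <><>~q & q is T. ✗
w2: <><>~q & q is F. ✓
w3: <><>~q & q is T. ✗
Satisfying worlds: {w0, w2}.

2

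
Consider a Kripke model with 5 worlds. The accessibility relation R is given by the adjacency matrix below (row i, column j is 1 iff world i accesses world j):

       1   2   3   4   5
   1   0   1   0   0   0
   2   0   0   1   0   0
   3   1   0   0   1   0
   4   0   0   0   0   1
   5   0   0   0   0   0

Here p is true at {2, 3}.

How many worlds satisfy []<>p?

2

1: successors {2}; <>p there: 2:T. ✓
2: successors {3}; <>p there: 3:F. ✗
3: successors {1, 4}; <>p there: 1:T, 4:F. ✗
4: successors {5}; <>p there: 5:F. ✗
5: no successors, so []<>p holds vacuously. ✓
Satisfying worlds: {1, 5}.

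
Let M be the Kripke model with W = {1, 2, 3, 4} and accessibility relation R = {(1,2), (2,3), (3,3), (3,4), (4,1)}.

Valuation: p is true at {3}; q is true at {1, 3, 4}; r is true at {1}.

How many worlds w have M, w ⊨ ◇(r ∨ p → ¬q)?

2

1: successors {2}; r ∨ p → ¬q there: 2:T. ✓
2: successors {3}; r ∨ p → ¬q there: 3:F. ✗
3: successors {3, 4}; r ∨ p → ¬q there: 3:F, 4:T. ✓
4: successors {1}; r ∨ p → ¬q there: 1:F. ✗
Satisfying worlds: {1, 3}.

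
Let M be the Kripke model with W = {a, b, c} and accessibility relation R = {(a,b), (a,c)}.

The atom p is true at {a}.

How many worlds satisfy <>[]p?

a: successors {b, c}; []p there: b:T, c:T. ✓
b: no successors, so <>[]p fails. ✗
c: no successors, so <>[]p fails. ✗
Satisfying worlds: {a}.

1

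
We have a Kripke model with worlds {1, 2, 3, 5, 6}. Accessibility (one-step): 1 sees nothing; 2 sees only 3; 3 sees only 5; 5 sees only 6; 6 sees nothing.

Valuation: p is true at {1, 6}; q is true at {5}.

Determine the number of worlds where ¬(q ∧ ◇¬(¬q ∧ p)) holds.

5

1: q ∧ ◇¬(¬q ∧ p) is F. ✓
2: q ∧ ◇¬(¬q ∧ p) is F. ✓
3: q ∧ ◇¬(¬q ∧ p) is F. ✓
5: q ∧ ◇¬(¬q ∧ p) is F. ✓
6: q ∧ ◇¬(¬q ∧ p) is F. ✓
Satisfying worlds: {1, 2, 3, 5, 6}.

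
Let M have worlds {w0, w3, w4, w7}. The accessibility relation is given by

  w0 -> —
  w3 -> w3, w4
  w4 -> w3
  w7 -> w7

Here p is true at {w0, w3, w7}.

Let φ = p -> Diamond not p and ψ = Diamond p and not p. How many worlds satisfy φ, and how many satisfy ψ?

2 and 1

For p -> Diamond not p:
w0: p is T, Diamond not p is F. ✗
w3: p is T, Diamond not p is T. ✓
w4: p is F, Diamond not p is F. ✓
w7: p is T, Diamond not p is F. ✗
— 2 worlds.
For Diamond p and not p:
w0: Diamond p is F, not p is F. ✗
w3: Diamond p is T, not p is F. ✗
w4: Diamond p is T, not p is T. ✓
w7: Diamond p is T, not p is F. ✗
— 1 world.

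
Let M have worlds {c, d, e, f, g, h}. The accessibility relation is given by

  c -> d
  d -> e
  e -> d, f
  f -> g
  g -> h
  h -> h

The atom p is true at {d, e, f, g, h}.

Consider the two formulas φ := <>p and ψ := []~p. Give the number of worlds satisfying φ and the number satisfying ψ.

6 and 0

For <>p:
c: successors {d}; p there: d:T. ✓
d: successors {e}; p there: e:T. ✓
e: successors {d, f}; p there: d:T, f:T. ✓
f: successors {g}; p there: g:T. ✓
g: successors {h}; p there: h:T. ✓
h: successors {h}; p there: h:T. ✓
— 6 worlds.
For []~p:
c: successors {d}; ~p there: d:F. ✗
d: successors {e}; ~p there: e:F. ✗
e: successors {d, f}; ~p there: d:F, f:F. ✗
f: successors {g}; ~p there: g:F. ✗
g: successors {h}; ~p there: h:F. ✗
h: successors {h}; ~p there: h:F. ✗
— 0 worlds.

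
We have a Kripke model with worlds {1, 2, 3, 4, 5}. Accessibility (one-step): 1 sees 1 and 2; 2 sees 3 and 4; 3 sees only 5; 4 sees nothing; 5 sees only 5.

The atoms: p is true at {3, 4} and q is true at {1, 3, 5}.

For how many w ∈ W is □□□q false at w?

1

1: successors {1, 2}; □□q there: 1:F, 2:T. ✗
2: successors {3, 4}; □□q there: 3:T, 4:T. ✓
3: successors {5}; □□q there: 5:T. ✓
4: no successors, so □□□q holds vacuously. ✓
5: successors {5}; □□q there: 5:T. ✓
Satisfying worlds: {2, 3, 4, 5}.
So □□□q fails at the other 1 world.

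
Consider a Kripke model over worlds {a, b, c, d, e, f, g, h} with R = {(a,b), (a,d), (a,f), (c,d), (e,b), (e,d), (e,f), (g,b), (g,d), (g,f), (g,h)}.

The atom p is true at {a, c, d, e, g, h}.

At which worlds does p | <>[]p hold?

{a, c, d, e, g, h}

a: p is T, <>[]p is T. ✓
b: p is F, <>[]p is F. ✗
c: p is T, <>[]p is T. ✓
d: p is T, <>[]p is F. ✓
e: p is T, <>[]p is T. ✓
f: p is F, <>[]p is F. ✗
g: p is T, <>[]p is T. ✓
h: p is T, <>[]p is F. ✓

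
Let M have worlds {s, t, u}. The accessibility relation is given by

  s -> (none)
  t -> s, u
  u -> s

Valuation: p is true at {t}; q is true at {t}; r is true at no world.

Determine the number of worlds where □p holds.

s: no successors, so □p holds vacuously. ✓
t: successors {s, u}; p there: s:F, u:F. ✗
u: successors {s}; p there: s:F. ✗
Satisfying worlds: {s}.

1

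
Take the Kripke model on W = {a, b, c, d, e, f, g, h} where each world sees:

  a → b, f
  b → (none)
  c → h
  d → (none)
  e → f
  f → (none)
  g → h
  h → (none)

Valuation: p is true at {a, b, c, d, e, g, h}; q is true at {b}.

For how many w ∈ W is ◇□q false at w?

a: successors {b, f}; □q there: b:T, f:T. ✓
b: no successors, so ◇□q fails. ✗
c: successors {h}; □q there: h:T. ✓
d: no successors, so ◇□q fails. ✗
e: successors {f}; □q there: f:T. ✓
f: no successors, so ◇□q fails. ✗
g: successors {h}; □q there: h:T. ✓
h: no successors, so ◇□q fails. ✗
Satisfying worlds: {a, c, e, g}.
So ◇□q fails at the other 4 worlds.

4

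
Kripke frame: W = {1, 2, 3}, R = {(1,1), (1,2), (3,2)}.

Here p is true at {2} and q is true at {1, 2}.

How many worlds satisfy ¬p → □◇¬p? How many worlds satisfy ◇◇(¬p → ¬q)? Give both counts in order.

For ¬p → □◇¬p:
1: ¬p is T, □◇¬p is F. ✗
2: ¬p is F, □◇¬p is T. ✓
3: ¬p is T, □◇¬p is F. ✗
— 1 world.
For ◇◇(¬p → ¬q):
1: successors {1, 2}; ◇(¬p → ¬q) there: 1:T, 2:F. ✓
2: no successors, so ◇◇(¬p → ¬q) fails. ✗
3: successors {2}; ◇(¬p → ¬q) there: 2:F. ✗
— 1 world.

1 and 1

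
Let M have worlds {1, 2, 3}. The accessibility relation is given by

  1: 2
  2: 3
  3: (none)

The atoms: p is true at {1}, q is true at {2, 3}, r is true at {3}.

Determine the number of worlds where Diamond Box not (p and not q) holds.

1: successors {2}; Box not (p and not q) there: 2:T. ✓
2: successors {3}; Box not (p and not q) there: 3:T. ✓
3: no successors, so Diamond Box not (p and not q) fails. ✗
Satisfying worlds: {1, 2}.

2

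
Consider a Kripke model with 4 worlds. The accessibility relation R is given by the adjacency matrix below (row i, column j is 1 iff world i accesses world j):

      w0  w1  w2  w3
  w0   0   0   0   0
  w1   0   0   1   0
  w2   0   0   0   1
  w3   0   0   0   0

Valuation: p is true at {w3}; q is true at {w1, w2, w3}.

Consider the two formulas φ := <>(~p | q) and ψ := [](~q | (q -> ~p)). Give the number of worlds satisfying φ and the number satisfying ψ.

2 and 3

For <>(~p | q):
w0: no successors, so <>(~p | q) fails. ✗
w1: successors {w2}; ~p | q there: w2:T. ✓
w2: successors {w3}; ~p | q there: w3:T. ✓
w3: no successors, so <>(~p | q) fails. ✗
— 2 worlds.
For [](~q | (q -> ~p)):
w0: no successors, so [](~q | (q -> ~p)) holds vacuously. ✓
w1: successors {w2}; ~q | (q -> ~p) there: w2:T. ✓
w2: successors {w3}; ~q | (q -> ~p) there: w3:F. ✗
w3: no successors, so [](~q | (q -> ~p)) holds vacuously. ✓
— 3 worlds.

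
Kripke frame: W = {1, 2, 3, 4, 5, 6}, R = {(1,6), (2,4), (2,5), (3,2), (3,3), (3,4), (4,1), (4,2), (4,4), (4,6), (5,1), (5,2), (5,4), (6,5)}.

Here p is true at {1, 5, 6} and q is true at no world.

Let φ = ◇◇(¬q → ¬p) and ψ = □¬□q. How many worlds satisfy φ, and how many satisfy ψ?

For ◇◇(¬q → ¬p):
1: successors {6}; ◇(¬q → ¬p) there: 6:F. ✗
2: successors {4, 5}; ◇(¬q → ¬p) there: 4:T, 5:T. ✓
3: successors {2, 3, 4}; ◇(¬q → ¬p) there: 2:T, 3:T, 4:T. ✓
4: successors {1, 2, 4, 6}; ◇(¬q → ¬p) there: 1:F, 2:T, 4:T, 6:F. ✓
5: successors {1, 2, 4}; ◇(¬q → ¬p) there: 1:F, 2:T, 4:T. ✓
6: successors {5}; ◇(¬q → ¬p) there: 5:T. ✓
— 5 worlds.
For □¬□q:
1: successors {6}; ¬□q there: 6:T. ✓
2: successors {4, 5}; ¬□q there: 4:T, 5:T. ✓
3: successors {2, 3, 4}; ¬□q there: 2:T, 3:T, 4:T. ✓
4: successors {1, 2, 4, 6}; ¬□q there: 1:T, 2:T, 4:T, 6:T. ✓
5: successors {1, 2, 4}; ¬□q there: 1:T, 2:T, 4:T. ✓
6: successors {5}; ¬□q there: 5:T. ✓
— 6 worlds.

5 and 6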